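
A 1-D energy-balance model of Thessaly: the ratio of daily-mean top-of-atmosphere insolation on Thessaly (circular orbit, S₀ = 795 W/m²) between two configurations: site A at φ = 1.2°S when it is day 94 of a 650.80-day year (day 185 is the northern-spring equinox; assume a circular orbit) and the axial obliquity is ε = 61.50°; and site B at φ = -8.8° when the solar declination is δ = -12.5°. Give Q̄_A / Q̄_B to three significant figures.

— Configuration A (φ=-1.2°):
Solar longitude: λ_s = 360° × (94 − 185)/650.80 = -50.338°, i.e. -50.338° + 360° = 309.662°.
sin δ = sin 61.50° × sin 309.662° = -0.67653, so δ = -42.573°.
cos H₀ = −tan(-1.2°) tan(-42.573°) = -0.0192, H₀ = 1.5900 rad.
Bracket: H₀ sin φ sin δ + cos φ cos δ sin H₀ = 1.5900×-0.02094×-0.67653 + 0.99978×0.73641×0.99981 = 0.022525 + 0.736108 = 0.758633.
Q̄ = (S₀/π) × [bracket] = (795/π) × 0.758633 = 191.98 W/m².
— Configuration B (φ=-8.8°):
cos H₀ = −tan(-8.8°) tan(-12.500°) = -0.0343, H₀ = 1.6051 rad.
Bracket: H₀ sin φ sin δ + cos φ cos δ sin H₀ = 1.6051×-0.15299×-0.21644 + 0.98823×0.97630×0.99941 = 0.053150 + 0.964240 = 1.017390.
Q̄ = (S₀/π) × [bracket] = (795/π) × 1.017390 = 257.46 W/m².
Ratio Q̄_A / Q̄_B = 191.98 / 257.46 = 0.7457.

Q̄_A / Q̄_B ≈ 0.746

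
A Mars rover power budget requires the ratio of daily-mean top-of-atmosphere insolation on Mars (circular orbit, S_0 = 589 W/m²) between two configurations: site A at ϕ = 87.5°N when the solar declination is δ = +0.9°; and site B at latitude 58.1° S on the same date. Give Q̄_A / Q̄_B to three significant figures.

Q̄_A / Q̄_B ≈ 0.140

— Configuration A (ϕ=+87.5°):
cos h₀ = −tan(+87.5°) tan(+0.900°) = -0.3598, h₀ = 1.9389 rad.
Bracket: h₀ sin ϕ sin δ + cos ϕ cos δ sin h₀ = 1.9389×0.99905×0.01571 + 0.04362×0.99988×0.93303 = 0.030431 + 0.040694 = 0.071125.
Q̄ = (S_0/π) × [bracket] = (589/π) × 0.071125 = 13.335 W/m².
— Configuration B (ϕ=-58.1°):
cos h₀ = −tan(-58.1°) tan(+0.900°) = 0.0252, h₀ = 1.5456 rad.
Bracket: h₀ sin ϕ sin δ + cos ϕ cos δ sin h₀ = 1.5456×-0.84897×0.01571 + 0.52844×0.99988×0.99968 = -0.020614 + 0.528208 = 0.507594.
Q̄ = (S_0/π) × [bracket] = (589/π) × 0.507594 = 95.166 W/m².
Ratio Q̄_A / Q̄_B = 13.335 / 95.166 = 0.1401.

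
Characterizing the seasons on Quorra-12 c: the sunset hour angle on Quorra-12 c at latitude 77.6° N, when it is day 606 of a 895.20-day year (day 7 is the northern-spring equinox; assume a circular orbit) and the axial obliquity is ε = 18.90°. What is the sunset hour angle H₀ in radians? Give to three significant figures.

H₀ = 0.00 rad

Solar longitude: λ_s = 360° × (606 − 7)/895.20 = 240.885°.
sin δ = sin 18.90° × sin 240.885° = -0.28299, so δ = -16.439°.
cos H₀ = −tan φ · tan δ = 1.3420 ≥ 1, so the host star never rises (polar night) and H₀ = 0.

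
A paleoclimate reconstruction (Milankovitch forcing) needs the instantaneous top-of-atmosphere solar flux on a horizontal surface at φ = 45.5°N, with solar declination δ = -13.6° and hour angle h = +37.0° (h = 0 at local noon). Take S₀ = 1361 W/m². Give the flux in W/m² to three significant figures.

cos θ_z = sin φ sin δ + cos φ cos δ cos h = -0.167715 + 0.544076 = 0.376361.
Flux = S₀ · cos θ_z = 1361 × 0.376361 = 512.2 W/m².

512 W/m²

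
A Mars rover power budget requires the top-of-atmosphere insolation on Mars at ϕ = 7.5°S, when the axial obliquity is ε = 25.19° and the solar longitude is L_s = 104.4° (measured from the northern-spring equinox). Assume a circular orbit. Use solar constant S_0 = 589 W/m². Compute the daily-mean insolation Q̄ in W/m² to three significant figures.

Q̄ ≈ 154 W/m²

Solar declination: sin δ = sin ε · sin L_s = sin 25.19° × sin 104.4° = 0.41225, so δ = +24.346°.
cos h₀ = −tan(-7.5°) tan(+24.346°) = 0.0596, h₀ = 1.5112 rad.
Bracket: h₀ sin ϕ sin δ + cos ϕ cos δ sin h₀ = 1.5112×-0.13053×0.41225 + 0.99144×0.91107×0.99822 = -0.081319 + 0.901663 = 0.820344.
Q̄ = (S_0/π) × [bracket] = (589/π) × 0.820344 = 153.8 W/m².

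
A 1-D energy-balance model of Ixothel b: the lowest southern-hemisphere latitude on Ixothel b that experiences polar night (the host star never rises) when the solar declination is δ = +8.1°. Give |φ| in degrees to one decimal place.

|φ| = 81.9°

Polar night requires cos H₀ = −tan φ tan δ ≥ 1, i.e. tan φ tan δ ≤ −1.
The boundary is |tan φ| · |tan δ| = 1, so |φ| = 90° − |δ| = 90° − 8.1° = 81.9° in the southern hemisphere.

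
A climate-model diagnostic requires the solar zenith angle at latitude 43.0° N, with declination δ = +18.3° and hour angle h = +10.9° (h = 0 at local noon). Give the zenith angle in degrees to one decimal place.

θ_z = 26.4°

cos θ_z = sin φ sin δ + cos φ cos δ cos h = 0.214142 + 0.681839 = 0.895981.
θ_z = arccos(0.895981) = 26.4°.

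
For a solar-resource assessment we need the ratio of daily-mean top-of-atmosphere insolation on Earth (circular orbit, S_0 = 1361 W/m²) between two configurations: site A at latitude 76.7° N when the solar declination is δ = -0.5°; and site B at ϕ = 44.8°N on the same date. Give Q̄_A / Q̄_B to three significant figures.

Q̄_A / Q̄_B ≈ 0.310

— Configuration A (ϕ=+76.7°):
cos h₀ = −tan(+76.7°) tan(-0.500°) = 0.0369, h₀ = 1.5339 rad.
Bracket: h₀ sin ϕ sin δ + cos ϕ cos δ sin h₀ = 1.5339×0.97318×-0.00873 + 0.23005×0.99996×0.99932 = -0.013032 + 0.229884 = 0.216852.
Q̄ = (S_0/π) × [bracket] = (1361/π) × 0.216852 = 93.945 W/m².
— Configuration B (ϕ=+44.8°):
cos h₀ = −tan(+44.8°) tan(-0.500°) = 0.0087, h₀ = 1.5621 rad.
Bracket: h₀ sin ϕ sin δ + cos ϕ cos δ sin h₀ = 1.5621×0.70463×-0.00873 + 0.70957×0.99996×0.99996 = -0.009609 + 0.709513 = 0.699904.
Q̄ = (S_0/π) × [bracket] = (1361/π) × 0.699904 = 303.21 W/m².
Ratio Q̄_A / Q̄_B = 93.945 / 303.21 = 0.3098.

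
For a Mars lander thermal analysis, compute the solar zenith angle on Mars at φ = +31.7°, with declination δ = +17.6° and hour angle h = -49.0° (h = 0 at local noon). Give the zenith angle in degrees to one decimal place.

cos θ_z = sin φ sin δ + cos φ cos δ cos h = 0.158887 + 0.532054 = 0.690941.
θ_z = arccos(0.690941) = 46.3°.

θ_z = 46.3°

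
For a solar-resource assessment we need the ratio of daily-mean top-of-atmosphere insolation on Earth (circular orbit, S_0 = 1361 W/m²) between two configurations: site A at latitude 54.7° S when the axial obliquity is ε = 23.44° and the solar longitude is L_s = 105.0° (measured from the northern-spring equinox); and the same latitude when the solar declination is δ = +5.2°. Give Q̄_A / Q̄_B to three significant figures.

Q̄_A / Q̄_B ≈ 0.293

— Configuration A (ϕ=-54.7°):
Solar declination: sin δ = sin ε · sin L_s = sin 23.44° × sin 105.0° = 0.38423, so δ = +22.596°.
cos h₀ = −tan(-54.7°) tan(+22.596°) = 0.5878, h₀ = 0.9425 rad.
Bracket: h₀ sin ϕ sin δ + cos ϕ cos δ sin h₀ = 0.9425×-0.81614×0.38423 + 0.57786×0.92324×0.80901 = -0.295554 + 0.431610 = 0.136056.
Q̄ = (S_0/π) × [bracket] = (1361/π) × 0.136056 = 58.942 W/m².
— Configuration B (ϕ=-54.7°):
cos h₀ = −tan(-54.7°) tan(+5.200°) = 0.1285, h₀ = 1.4419 rad.
Bracket: h₀ sin ϕ sin δ + cos ϕ cos δ sin h₀ = 1.4419×-0.81614×0.09063 + 0.57786×0.99588×0.99171 = -0.106653 + 0.570708 = 0.464055.
Q̄ = (S_0/π) × [bracket] = (1361/π) × 0.464055 = 201.04 W/m².
Ratio Q̄_A / Q̄_B = 58.942 / 201.04 = 0.2932.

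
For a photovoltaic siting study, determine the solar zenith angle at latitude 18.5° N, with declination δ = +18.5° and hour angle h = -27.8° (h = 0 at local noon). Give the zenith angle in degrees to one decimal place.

θ_z = 26.3°

cos θ_z = sin φ sin δ + cos φ cos δ cos h = 0.100682 + 0.795519 = 0.896201.
θ_z = arccos(0.896201) = 26.3°.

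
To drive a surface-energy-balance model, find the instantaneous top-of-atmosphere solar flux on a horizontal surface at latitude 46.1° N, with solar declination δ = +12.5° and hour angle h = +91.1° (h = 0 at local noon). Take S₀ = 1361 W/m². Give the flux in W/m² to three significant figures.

cos θ_z = sin φ sin δ + cos φ cos δ cos h = 0.155956 + -0.012996 = 0.142960.
Flux = S₀ · cos θ_z = 1361 × 0.142960 = 194.6 W/m².

195 W/m²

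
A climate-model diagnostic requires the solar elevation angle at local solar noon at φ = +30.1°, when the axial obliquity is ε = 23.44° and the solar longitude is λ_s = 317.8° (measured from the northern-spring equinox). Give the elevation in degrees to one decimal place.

Solar declination: sin δ = sin ε · sin λ_s = sin 23.44° × sin 317.8° = -0.26720, so δ = -15.498°.
At local noon the hour angle is zero, so the zenith angle equals |φ − δ| = |+30.1° − (-15.498°)| = 45.598°.
Elevation = 90° − 45.598° = 44.4°.

44.4°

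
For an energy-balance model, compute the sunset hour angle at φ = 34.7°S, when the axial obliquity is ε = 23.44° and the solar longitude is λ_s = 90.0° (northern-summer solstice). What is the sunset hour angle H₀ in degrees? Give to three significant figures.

H₀ = 72.5°

Solar declination: sin δ = sin ε · sin λ_s = sin 23.44° × sin 90.0° = 0.39779, so δ = +23.440°.
cos H₀ = −tan φ · tan δ = −tan(-34.7°) × tan(+23.440°) = 0.3002, so H₀ = 1.2659 rad = 72.53°.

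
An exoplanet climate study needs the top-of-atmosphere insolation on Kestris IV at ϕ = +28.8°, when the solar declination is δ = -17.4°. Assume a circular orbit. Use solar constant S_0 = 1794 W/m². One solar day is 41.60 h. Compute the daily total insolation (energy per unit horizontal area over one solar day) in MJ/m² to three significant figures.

53.2 MJ/m²

cos h₀ = −tan(+28.8°) tan(-17.400°) = 0.1723, h₀ = 1.3976 rad.
Bracket: h₀ sin ϕ sin δ + cos ϕ cos δ sin h₀ = 1.3976×0.48175×-0.29904 + 0.87631×0.95424×0.98505 = -0.201342 + 0.823709 = 0.622367.
Q̄ = (S_0/π) × [bracket] = (1794/π) × 0.622367 = 355.40 W/m².
Daily total = Q̄ × 41.60 h × 3600 s/h = 355.40 × 41.60 × 3600 / 10⁶ = 53.22 MJ/m².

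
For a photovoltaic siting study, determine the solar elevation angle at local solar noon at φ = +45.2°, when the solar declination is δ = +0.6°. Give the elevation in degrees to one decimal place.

At local noon the hour angle is zero, so the zenith angle equals |φ − δ| = |+45.2° − (+0.600°)| = 44.600°.
Elevation = 90° − 44.600° = 45.4°.

45.4°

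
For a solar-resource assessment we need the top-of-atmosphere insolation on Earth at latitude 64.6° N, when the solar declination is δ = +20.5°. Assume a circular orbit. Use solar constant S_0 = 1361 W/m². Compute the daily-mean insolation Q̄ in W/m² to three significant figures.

cos h₀ = −tan(+64.6°) tan(+20.500°) = -0.7874, h₀ = 2.4774 rad.
Bracket: h₀ sin ϕ sin δ + cos ϕ cos δ sin h₀ = 2.4774×0.90334×0.35021 + 0.42894×0.93667×0.61644 = 0.783747 + 0.247670 = 1.031417.
Q̄ = (S_0/π) × [bracket] = (1361/π) × 1.031417 = 446.8 W/m².

Q̄ ≈ 447 W/m²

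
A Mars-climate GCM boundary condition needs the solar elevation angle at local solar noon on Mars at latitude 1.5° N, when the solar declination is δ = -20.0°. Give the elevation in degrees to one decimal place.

68.5°

At local noon the hour angle is zero, so the zenith angle equals |ϕ − δ| = |+1.5° − (-20.000°)| = 21.500°.
Elevation = 90° − 21.500° = 68.5°.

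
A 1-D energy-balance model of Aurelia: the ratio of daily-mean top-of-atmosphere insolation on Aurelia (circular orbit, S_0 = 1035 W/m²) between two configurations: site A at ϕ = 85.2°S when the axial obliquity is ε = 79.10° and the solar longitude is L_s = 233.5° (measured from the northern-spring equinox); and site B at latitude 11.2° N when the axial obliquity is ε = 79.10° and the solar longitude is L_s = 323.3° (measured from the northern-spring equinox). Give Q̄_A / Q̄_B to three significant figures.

Q̄_A / Q̄_B ≈ 3.96

— Configuration A (ϕ=-85.2°):
Solar declination: sin δ = sin ε · sin L_s = sin 79.10° × sin 233.5° = -0.78935, so δ = -52.125°.
cos h₀ = −tan(-85.2°) tan(-52.125°) = -15.3113 ≤ −1 ⇒ polar day, h₀ = π.
Bracket: h₀ sin ϕ sin δ + cos ϕ cos δ sin h₀ = 3.1416×-0.99649×-0.78935 + 0.08368×0.61394×0.00000 = 2.471118 + 0.000000 = 2.471118.
Q̄ = (S_0/π) × [bracket] = (1035/π) × 2.471118 = 814.11 W/m².
— Configuration B (ϕ=+11.2°):
Solar declination: sin δ = sin ε · sin L_s = sin 79.10° × sin 323.3° = -0.58684, so δ = -35.933°.
cos h₀ = −tan(+11.2°) tan(-35.933°) = 0.1435, h₀ = 1.4268 rad.
Bracket: h₀ sin ϕ sin δ + cos ϕ cos δ sin h₀ = 1.4268×0.19423×-0.58684 + 0.98096×0.80970×0.98965 = -0.162629 + 0.786062 = 0.623433.
Q̄ = (S_0/π) × [bracket] = (1035/π) × 0.623433 = 205.39 W/m².
Ratio Q̄_A / Q̄_B = 814.11 / 205.39 = 3.964.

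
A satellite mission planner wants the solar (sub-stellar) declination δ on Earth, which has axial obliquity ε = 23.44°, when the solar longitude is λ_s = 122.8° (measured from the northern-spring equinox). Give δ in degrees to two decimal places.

δ = +19.53°

sin δ = sin ε · sin λ_s = sin 23.44° × sin 122.8° = 0.334368.
δ = arcsin(0.334368) = +19.53°.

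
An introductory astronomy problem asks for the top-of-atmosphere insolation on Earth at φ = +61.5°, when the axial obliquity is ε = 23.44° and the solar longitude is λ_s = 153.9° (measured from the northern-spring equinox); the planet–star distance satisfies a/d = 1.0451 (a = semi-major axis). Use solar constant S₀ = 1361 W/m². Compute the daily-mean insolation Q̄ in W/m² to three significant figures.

Q̄ ≈ 349 W/m²

Solar declination: sin δ = sin ε · sin λ_s = sin 23.44° × sin 153.9° = 0.17500, so δ = +10.079°.
cos H₀ = −tan(+61.5°) tan(+10.079°) = -0.3274, H₀ = 1.9043 rad.
Bracket: H₀ sin φ sin δ + cos φ cos δ sin H₀ = 1.9043×0.87882×0.17500 + 0.47716×0.98457×0.94490 = 0.292869 + 0.443912 = 0.736781.
Inverse-square distance factor (a/d)² = 1.0451² = 1.092234.
Q̄ = (S₀/π) × 1.092234 × [bracket] = (1361/π) × 1.092234 × 0.736781 = 348.6 W/m².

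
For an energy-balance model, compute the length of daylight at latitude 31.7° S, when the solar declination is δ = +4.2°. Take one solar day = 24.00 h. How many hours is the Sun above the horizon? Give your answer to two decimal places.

cos H₀ = −tan φ · tan δ = −tan(-31.7°) × tan(+4.200°) = 0.0454, so H₀ = 1.5254 rad = 87.40°.
Daylight = 2H₀/(2π) × 24.00 h = (1.5254/π) × 24.00 = 11.65 h.

11.65 h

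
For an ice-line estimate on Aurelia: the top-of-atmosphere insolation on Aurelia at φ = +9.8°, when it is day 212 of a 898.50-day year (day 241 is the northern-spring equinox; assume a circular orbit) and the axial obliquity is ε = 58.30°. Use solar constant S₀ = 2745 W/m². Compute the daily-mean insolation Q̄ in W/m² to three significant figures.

Solar longitude: λ_s = 360° × (212 − 241)/898.50 = -11.619°, i.e. -11.619° + 360° = 348.381°.
sin δ = sin 58.30° × sin 348.381° = -0.17136, so δ = -9.867°.
cos H₀ = −tan(+9.8°) tan(-9.867°) = 0.0300, H₀ = 1.5407 rad.
Bracket: H₀ sin φ sin δ + cos φ cos δ sin H₀ = 1.5407×0.17021×-0.17136 + 0.98541×0.98521×0.99955 = -0.044938 + 0.970399 = 0.925461.
Q̄ = (S₀/π) × [bracket] = (2745/π) × 0.925461 = 808.6 W/m².

Q̄ ≈ 809 W/m²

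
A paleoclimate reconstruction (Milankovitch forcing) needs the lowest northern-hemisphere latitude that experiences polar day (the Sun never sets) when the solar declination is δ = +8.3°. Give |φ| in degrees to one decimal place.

|φ| = 81.7°

Polar day requires cos H₀ = −tan φ tan δ ≤ −1, i.e. tan φ tan δ ≥ 1.
The boundary is |tan φ| · |tan δ| = 1, so |φ| = 90° − |δ| = 90° − 8.3° = 81.7° in the northern hemisphere.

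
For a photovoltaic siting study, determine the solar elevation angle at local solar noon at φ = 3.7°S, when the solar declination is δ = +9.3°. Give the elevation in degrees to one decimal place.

At local noon the hour angle is zero, so the zenith angle equals |φ − δ| = |-3.7° − (+9.300°)| = 13.000°.
Elevation = 90° − 13.000° = 77.0°.

77.0°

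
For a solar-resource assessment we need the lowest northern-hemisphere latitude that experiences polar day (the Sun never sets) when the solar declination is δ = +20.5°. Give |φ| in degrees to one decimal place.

Polar day requires cos H₀ = −tan φ tan δ ≤ −1, i.e. tan φ tan δ ≥ 1.
The boundary is |tan φ| · |tan δ| = 1, so |φ| = 90° − |δ| = 90° − 20.5° = 69.5° in the northern hemisphere.

|φ| = 69.5°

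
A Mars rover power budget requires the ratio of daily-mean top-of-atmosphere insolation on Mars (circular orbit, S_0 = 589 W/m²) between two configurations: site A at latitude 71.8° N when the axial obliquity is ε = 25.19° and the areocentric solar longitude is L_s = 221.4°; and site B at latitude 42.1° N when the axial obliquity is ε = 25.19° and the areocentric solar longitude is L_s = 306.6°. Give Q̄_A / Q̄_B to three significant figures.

Q̄_A / Q̄_B ≈ 0.0268

— Configuration A (ϕ=+71.8°):
sin δ = sin 25.19° × sin 221.4° = -0.28147, so δ = -16.348°.
cos h₀ = −tan(+71.8°) tan(-16.348°) = 0.8922, h₀ = 0.4687 rad.
Bracket: h₀ sin ϕ sin δ + cos ϕ cos δ sin h₀ = 0.4687×0.94997×-0.28147 + 0.31233×0.95957×0.45172 = -0.125325 + 0.135382 = 0.010057.
Q̄ = (S_0/π) × [bracket] = (589/π) × 0.010057 = 1.8855 W/m².
— Configuration B (ϕ=+42.1°):
sin δ = sin 25.19° × sin 306.6° = -0.34170, so δ = -19.980°.
cos h₀ = −tan(+42.1°) tan(-19.980°) = 0.3285, h₀ = 1.2361 rad.
Bracket: h₀ sin ϕ sin δ + cos ϕ cos δ sin h₀ = 1.2361×0.67043×-0.34170 + 0.74198×0.93981×0.94450 = -0.283173 + 0.658619 = 0.375446.
Q̄ = (S_0/π) × [bracket] = (589/π) × 0.375446 = 70.390 W/m².
Ratio Q̄_A / Q̄_B = 1.8855 / 70.390 = 0.02679.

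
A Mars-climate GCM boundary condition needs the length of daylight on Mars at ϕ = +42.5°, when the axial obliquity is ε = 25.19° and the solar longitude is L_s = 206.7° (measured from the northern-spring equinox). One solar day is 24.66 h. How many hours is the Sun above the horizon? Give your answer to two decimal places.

Solar declination: sin δ = sin ε · sin L_s = sin 25.19° × sin 206.7° = -0.19124, so δ = -11.025°.
cos h₀ = −tan ϕ · tan δ = −tan(+42.5°) × tan(-11.025°) = 0.1785, so h₀ = 1.3913 rad = 79.72°.
Daylight = 2h₀/(2π) × 24.66 h = (1.3913/π) × 24.66 = 10.92 h.

10.92 h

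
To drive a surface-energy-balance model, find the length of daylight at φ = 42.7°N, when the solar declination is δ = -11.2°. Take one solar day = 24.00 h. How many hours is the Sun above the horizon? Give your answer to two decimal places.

cos H₀ = −tan φ · tan δ = −tan(+42.7°) × tan(-11.200°) = 0.1827, so H₀ = 1.3871 rad = 79.47°.
Daylight = 2H₀/(2π) × 24.00 h = (1.3871/π) × 24.00 = 10.60 h.

10.60 h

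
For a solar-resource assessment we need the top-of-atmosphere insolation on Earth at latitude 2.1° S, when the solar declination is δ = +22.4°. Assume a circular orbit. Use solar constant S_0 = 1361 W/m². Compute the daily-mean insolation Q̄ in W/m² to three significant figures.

Q̄ ≈ 391 W/m²

cos h₀ = −tan(-2.1°) tan(+22.400°) = 0.0151, h₀ = 1.5557 rad.
Bracket: h₀ sin ϕ sin δ + cos ϕ cos δ sin h₀ = 1.5557×-0.03664×0.38107 + 0.99933×0.92455×0.99989 = -0.021721 + 0.923829 = 0.902108.
Q̄ = (S_0/π) × [bracket] = (1361/π) × 0.902108 = 390.8 W/m².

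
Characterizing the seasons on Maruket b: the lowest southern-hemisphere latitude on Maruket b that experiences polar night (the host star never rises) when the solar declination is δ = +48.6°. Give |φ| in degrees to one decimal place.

|φ| = 41.4°

Polar night requires cos H₀ = −tan φ tan δ ≥ 1, i.e. tan φ tan δ ≤ −1.
The boundary is |tan φ| · |tan δ| = 1, so |φ| = 90° − |δ| = 90° − 48.6° = 41.4° in the southern hemisphere.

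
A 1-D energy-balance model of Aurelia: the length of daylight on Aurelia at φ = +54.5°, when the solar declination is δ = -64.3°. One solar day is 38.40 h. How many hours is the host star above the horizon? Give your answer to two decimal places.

0.00 h

cos H₀ = −tan φ · tan δ = 2.9130 ≥ 1, so the host star never rises (polar night) and H₀ = 0.
Daylight = 2H₀/(2π) × 38.40 h = (0.0000/π) × 38.40 = 0.00 h.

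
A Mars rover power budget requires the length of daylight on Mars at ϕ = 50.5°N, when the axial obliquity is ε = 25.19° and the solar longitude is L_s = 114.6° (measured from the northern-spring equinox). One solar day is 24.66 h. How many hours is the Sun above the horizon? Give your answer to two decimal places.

Solar declination: sin δ = sin ε · sin L_s = sin 25.19° × sin 114.6° = 0.38699, so δ = +22.767°.
cos h₀ = −tan ϕ · tan δ = −tan(+50.5°) × tan(+22.767°) = -0.5091, so h₀ = 2.1050 rad = 120.61°.
Daylight = 2h₀/(2π) × 24.66 h = (2.1050/π) × 24.66 = 16.52 h.

16.52 h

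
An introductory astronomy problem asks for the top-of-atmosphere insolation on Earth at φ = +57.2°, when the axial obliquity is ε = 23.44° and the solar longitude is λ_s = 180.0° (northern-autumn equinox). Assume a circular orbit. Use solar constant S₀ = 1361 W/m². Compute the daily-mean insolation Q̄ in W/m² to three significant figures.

Solar declination: sin δ = sin ε · sin λ_s = sin 23.44° × sin 180.0° = 0.00000, so δ = +0.000°.
cos H₀ = −tan(+57.2°) tan(+0.000°) = -0.0000, H₀ = 1.5708 rad.
Bracket: H₀ sin φ sin δ + cos φ cos δ sin H₀ = 1.5708×0.84057×0.00000 + 0.54171×1.00000×1.00000 = 0.000000 + 0.541710 = 0.541710.
Q̄ = (S₀/π) × [bracket] = (1361/π) × 0.541710 = 234.7 W/m².

Q̄ ≈ 235 W/m²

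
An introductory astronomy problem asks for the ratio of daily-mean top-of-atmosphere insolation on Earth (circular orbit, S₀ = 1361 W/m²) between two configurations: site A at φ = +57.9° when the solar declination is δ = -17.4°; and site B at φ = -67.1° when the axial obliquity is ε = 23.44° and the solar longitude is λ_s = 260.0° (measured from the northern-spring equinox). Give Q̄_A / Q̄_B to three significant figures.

— Configuration A (φ=+57.9°):
cos H₀ = −tan(+57.9°) tan(-17.400°) = 0.4996, H₀ = 1.0477 rad.
Bracket: H₀ sin φ sin δ + cos φ cos δ sin H₀ = 1.0477×0.84712×-0.29904 + 0.53140×0.95424×0.86627 = -0.265406 + 0.439271 = 0.173865.
Q̄ = (S₀/π) × [bracket] = (1361/π) × 0.173865 = 75.322 W/m².
— Configuration B (φ=-67.1°):
Solar declination: sin δ = sin ε · sin λ_s = sin 23.44° × sin 260.0° = -0.39175, so δ = -23.063°.
cos H₀ = −tan(-67.1°) tan(-23.063°) = -1.0080 ≤ −1 ⇒ polar day, H₀ = π.
Bracket: H₀ sin φ sin δ + cos φ cos δ sin H₀ = 3.1416×-0.92119×-0.39175 + 0.38912×0.92007×0.00000 = 1.133729 + 0.000000 = 1.133729.
Q̄ = (S₀/π) × [bracket] = (1361/π) × 1.133729 = 491.15 W/m².
Ratio Q̄_A / Q̄_B = 75.322 / 491.15 = 0.1534.

Q̄_A / Q̄_B ≈ 0.153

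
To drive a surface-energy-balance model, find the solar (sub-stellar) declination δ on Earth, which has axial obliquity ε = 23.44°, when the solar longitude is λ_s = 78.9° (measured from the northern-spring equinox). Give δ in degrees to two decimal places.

sin δ = sin ε · sin λ_s = sin 23.44° × sin 78.9° = 0.390347.
δ = arcsin(0.390347) = +22.98°.

δ = +22.98°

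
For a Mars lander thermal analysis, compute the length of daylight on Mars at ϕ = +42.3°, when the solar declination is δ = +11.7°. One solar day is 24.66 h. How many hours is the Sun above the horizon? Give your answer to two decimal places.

13.82 h

cos h₀ = −tan ϕ · tan δ = −tan(+42.3°) × tan(+11.700°) = -0.1884, so h₀ = 1.7604 rad = 100.86°.
Daylight = 2h₀/(2π) × 24.66 h = (1.7604/π) × 24.66 = 13.82 h.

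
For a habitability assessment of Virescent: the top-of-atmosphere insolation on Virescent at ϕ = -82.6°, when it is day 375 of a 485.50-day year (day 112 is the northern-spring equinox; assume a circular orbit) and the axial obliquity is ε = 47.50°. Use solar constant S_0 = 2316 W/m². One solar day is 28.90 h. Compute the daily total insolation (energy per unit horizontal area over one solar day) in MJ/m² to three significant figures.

Solar longitude: L_s = 360° × (375 − 112)/485.50 = 195.015°.
sin δ = sin 47.50° × sin 195.015° = -0.19101, so δ = -11.012°.
cos h₀ = −tan(-82.6°) tan(-11.012°) = -1.4983 ≤ −1 ⇒ polar day, h₀ = π.
Bracket: h₀ sin ϕ sin δ + cos ϕ cos δ sin h₀ = 3.1416×-0.99167×-0.19101 + 0.12880×0.98159×0.00000 = 0.595078 + 0.000000 = 0.595078.
Q̄ = (S_0/π) × [bracket] = (2316/π) × 0.595078 = 438.69 W/m².
Daily total = Q̄ × 28.90 h × 3600 s/h = 438.69 × 28.90 × 3600 / 10⁶ = 45.64 MJ/m².

45.6 MJ/m²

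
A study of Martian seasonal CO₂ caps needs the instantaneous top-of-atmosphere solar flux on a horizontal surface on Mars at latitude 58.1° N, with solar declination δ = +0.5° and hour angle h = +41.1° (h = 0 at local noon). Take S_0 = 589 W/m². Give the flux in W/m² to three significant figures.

cos θ_z = sin ϕ sin δ + cos ϕ cos δ cos h = 0.007409 + 0.398197 = 0.405606.
Flux = S_0 · cos θ_z = 589 × 0.405606 = 238.9 W/m².

239 W/m²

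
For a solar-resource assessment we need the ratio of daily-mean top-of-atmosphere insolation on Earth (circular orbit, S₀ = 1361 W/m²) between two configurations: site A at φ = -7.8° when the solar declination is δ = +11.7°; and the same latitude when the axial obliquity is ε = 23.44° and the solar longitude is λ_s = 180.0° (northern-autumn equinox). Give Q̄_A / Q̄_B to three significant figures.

— Configuration A (φ=-7.8°):
cos H₀ = −tan(-7.8°) tan(+11.700°) = 0.0284, H₀ = 1.5424 rad.
Bracket: H₀ sin φ sin δ + cos φ cos δ sin H₀ = 1.5424×-0.13572×0.20279 + 0.99075×0.97922×0.99960 = -0.042451 + 0.969774 = 0.927323.
Q̄ = (S₀/π) × [bracket] = (1361/π) × 0.927323 = 401.73 W/m².
— Configuration B (φ=-7.8°):
Solar declination: sin δ = sin ε · sin λ_s = sin 23.44° × sin 180.0° = 0.00000, so δ = +0.000°.
cos H₀ = −tan(-7.8°) tan(+0.000°) = 0.0000, H₀ = 1.5708 rad.
Bracket: H₀ sin φ sin δ + cos φ cos δ sin H₀ = 1.5708×-0.13572×0.00000 + 0.99075×1.00000×1.00000 = -0.000000 + 0.990750 = 0.990750.
Q̄ = (S₀/π) × [bracket] = (1361/π) × 0.990750 = 429.21 W/m².
Ratio Q̄_A / Q̄_B = 401.73 / 429.21 = 0.9360.

Q̄_A / Q̄_B ≈ 0.936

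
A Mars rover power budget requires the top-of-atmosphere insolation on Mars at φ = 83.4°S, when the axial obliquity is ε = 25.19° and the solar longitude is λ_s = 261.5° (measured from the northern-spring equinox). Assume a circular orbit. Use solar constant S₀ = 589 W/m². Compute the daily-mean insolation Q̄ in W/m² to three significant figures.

Solar declination: sin δ = sin ε · sin λ_s = sin 25.19° × sin 261.5° = -0.42095, so δ = -24.894°.
cos H₀ = −tan(-83.4°) tan(-24.894°) = -4.0108 ≤ −1 ⇒ polar day, H₀ = π.
Bracket: H₀ sin φ sin δ + cos φ cos δ sin H₀ = 3.1416×-0.99337×-0.42095 + 0.11494×0.90709×0.00000 = 1.313689 + 0.000000 = 1.313689.
Q̄ = (S₀/π) × [bracket] = (589/π) × 1.313689 = 246.3 W/m².

Q̄ ≈ 246 W/m²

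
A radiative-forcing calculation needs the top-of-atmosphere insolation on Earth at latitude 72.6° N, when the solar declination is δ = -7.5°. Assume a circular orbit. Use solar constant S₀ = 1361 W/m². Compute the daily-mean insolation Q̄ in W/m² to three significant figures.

cos H₀ = −tan(+72.6°) tan(-7.500°) = 0.4201, H₀ = 1.1372 rad.
Bracket: H₀ sin φ sin δ + cos φ cos δ sin H₀ = 1.1372×0.95424×-0.13053 + 0.29904×0.99144×0.90748 = -0.141646 + 0.269050 = 0.127404.
Q̄ = (S₀/π) × [bracket] = (1361/π) × 0.127404 = 55.19 W/m².

Q̄ ≈ 55.2 W/m²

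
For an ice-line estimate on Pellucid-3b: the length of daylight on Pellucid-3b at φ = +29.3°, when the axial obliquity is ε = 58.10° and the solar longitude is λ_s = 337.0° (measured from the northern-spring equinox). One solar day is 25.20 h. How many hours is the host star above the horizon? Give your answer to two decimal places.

11.01 h

Solar declination: sin δ = sin ε · sin λ_s = sin 58.10° × sin 337.0° = -0.33172, so δ = -19.373°.
cos H₀ = −tan φ · tan δ = −tan(+29.3°) × tan(-19.373°) = 0.1973, so H₀ = 1.3722 rad = 78.62°.
Daylight = 2H₀/(2π) × 25.20 h = (1.3722/π) × 25.20 = 11.01 h.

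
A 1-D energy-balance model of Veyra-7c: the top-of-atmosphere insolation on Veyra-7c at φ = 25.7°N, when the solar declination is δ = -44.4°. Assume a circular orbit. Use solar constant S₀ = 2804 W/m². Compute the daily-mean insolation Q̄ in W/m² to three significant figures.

Q̄ ≈ 214 W/m²

cos H₀ = −tan(+25.7°) tan(-44.400°) = 0.4713, H₀ = 1.0800 rad.
Bracket: H₀ sin φ sin δ + cos φ cos δ sin H₀ = 1.0800×0.43366×-0.69966 + 0.90108×0.71447×0.88198 = -0.327688 + 0.567814 = 0.240126.
Q̄ = (S₀/π) × [bracket] = (2804/π) × 0.240126 = 214.3 W/m².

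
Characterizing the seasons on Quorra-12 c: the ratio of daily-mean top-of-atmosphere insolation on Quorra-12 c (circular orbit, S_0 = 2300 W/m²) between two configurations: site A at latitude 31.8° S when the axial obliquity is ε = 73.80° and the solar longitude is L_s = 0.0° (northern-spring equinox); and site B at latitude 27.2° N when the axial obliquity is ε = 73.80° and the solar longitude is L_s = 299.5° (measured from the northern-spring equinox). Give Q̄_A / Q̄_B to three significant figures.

Q̄_A / Q̄_B ≈ 18.0

— Configuration A (ϕ=-31.8°):
Solar declination: sin δ = sin ε · sin L_s = sin 73.80° × sin 0.0° = 0.00000, so δ = +0.000°.
cos h₀ = −tan(-31.8°) tan(+0.000°) = 0.0000, h₀ = 1.5708 rad.
Bracket: h₀ sin ϕ sin δ + cos ϕ cos δ sin h₀ = 1.5708×-0.52696×0.00000 + 0.84989×1.00000×1.00000 = -0.000000 + 0.849890 = 0.849890.
Q̄ = (S_0/π) × [bracket] = (2300/π) × 0.849890 = 622.22 W/m².
— Configuration B (ϕ=+27.2°):
Solar declination: sin δ = sin ε · sin L_s = sin 73.80° × sin 299.5° = -0.83580, so δ = -56.699°.
cos h₀ = −tan(+27.2°) tan(-56.699°) = 0.7824, h₀ = 0.6724 rad.
Bracket: h₀ sin ϕ sin δ + cos ϕ cos δ sin h₀ = 0.6724×0.45710×-0.83580 + 0.88942×0.54904×0.62284 = -0.256887 + 0.304150 = 0.047263.
Q̄ = (S_0/π) × [bracket] = (2300/π) × 0.047263 = 34.602 W/m².
Ratio Q̄_A / Q̄_B = 622.22 / 34.602 = 17.98.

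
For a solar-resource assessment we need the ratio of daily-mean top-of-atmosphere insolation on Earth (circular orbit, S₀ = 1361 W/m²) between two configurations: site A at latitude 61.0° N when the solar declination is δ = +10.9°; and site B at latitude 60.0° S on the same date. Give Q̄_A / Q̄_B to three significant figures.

Q̄_A / Q̄_B ≈ 2.93

— Configuration A (φ=+61.0°):
cos H₀ = −tan(+61.0°) tan(+10.900°) = -0.3474, H₀ = 1.9256 rad.
Bracket: H₀ sin φ sin δ + cos φ cos δ sin H₀ = 1.9256×0.87462×0.18910 + 0.48481×0.98196×0.93772 = 0.318476 + 0.446415 = 0.764891.
Q̄ = (S₀/π) × [bracket] = (1361/π) × 0.764891 = 331.37 W/m².
— Configuration B (φ=-60.0°):
cos H₀ = −tan(-60.0°) tan(+10.900°) = 0.3335, H₀ = 1.2307 rad.
Bracket: H₀ sin φ sin δ + cos φ cos δ sin H₀ = 1.2307×-0.86603×0.18910 + 0.50000×0.98196×0.94274 = -0.201547 + 0.462866 = 0.261319.
Q̄ = (S₀/π) × [bracket] = (1361/π) × 0.261319 = 113.21 W/m².
Ratio Q̄_A / Q̄_B = 331.37 / 113.21 = 2.927.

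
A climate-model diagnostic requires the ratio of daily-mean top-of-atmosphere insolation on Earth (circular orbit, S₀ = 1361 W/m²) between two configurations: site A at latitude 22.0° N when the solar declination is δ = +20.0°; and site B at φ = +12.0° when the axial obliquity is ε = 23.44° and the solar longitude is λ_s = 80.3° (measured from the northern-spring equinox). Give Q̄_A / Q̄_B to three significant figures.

— Configuration A (φ=+22.0°):
cos H₀ = −tan(+22.0°) tan(+20.000°) = -0.1471, H₀ = 1.7184 rad.
Bracket: H₀ sin φ sin δ + cos φ cos δ sin H₀ = 1.7184×0.37461×0.34202 + 0.92718×0.93969×0.98913 = 0.220168 + 0.861791 = 1.081959.
Q̄ = (S₀/π) × [bracket] = (1361/π) × 1.081959 = 468.73 W/m².
— Configuration B (φ=+12.0°):
Solar declination: sin δ = sin ε · sin λ_s = sin 23.44° × sin 80.3° = 0.39210, so δ = +23.085°.
cos H₀ = −tan(+12.0°) tan(+23.085°) = -0.0906, H₀ = 1.6615 rad.
Bracket: H₀ sin φ sin δ + cos φ cos δ sin H₀ = 1.6615×0.20791×0.39210 + 0.97815×0.91992×0.99589 = 0.135448 + 0.896121 = 1.031569.
Q̄ = (S₀/π) × [bracket] = (1361/π) × 1.031569 = 446.90 W/m².
Ratio Q̄_A / Q̄_B = 468.73 / 446.90 = 1.049.

Q̄_A / Q̄_B ≈ 1.05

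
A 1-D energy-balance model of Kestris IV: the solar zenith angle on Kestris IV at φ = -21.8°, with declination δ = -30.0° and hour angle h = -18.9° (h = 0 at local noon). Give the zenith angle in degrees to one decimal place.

cos θ_z = sin φ sin δ + cos φ cos δ cos h = 0.185684 + 0.760740 = 0.946424.
θ_z = arccos(0.946424) = 18.8°.

θ_z = 18.8°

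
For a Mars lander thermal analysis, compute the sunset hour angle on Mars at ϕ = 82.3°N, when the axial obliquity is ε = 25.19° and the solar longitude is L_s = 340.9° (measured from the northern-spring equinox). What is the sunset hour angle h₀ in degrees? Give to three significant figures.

Solar declination: sin δ = sin ε · sin L_s = sin 25.19° × sin 340.9° = -0.13927, so δ = -8.006°.
cos h₀ = −tan ϕ · tan δ = 1.0402 ≥ 1, so the Sun never rises (polar night) and h₀ = 0.

h₀ = 0.00°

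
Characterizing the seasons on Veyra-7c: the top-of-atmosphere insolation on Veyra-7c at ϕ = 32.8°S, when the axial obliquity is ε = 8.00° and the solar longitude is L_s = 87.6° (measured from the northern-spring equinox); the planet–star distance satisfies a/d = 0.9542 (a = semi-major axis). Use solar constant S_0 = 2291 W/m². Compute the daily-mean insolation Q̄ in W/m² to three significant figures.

Solar declination: sin δ = sin ε · sin L_s = sin 8.00° × sin 87.6° = 0.13905, so δ = +7.993°.
cos h₀ = −tan(-32.8°) tan(+7.993°) = 0.0905, h₀ = 1.4802 rad.
Bracket: h₀ sin ϕ sin δ + cos ϕ cos δ sin h₀ = 1.4802×-0.54171×0.13905 + 0.84057×0.99029×0.99590 = -0.111496 + 0.828995 = 0.717499.
Inverse-square distance factor (a/d)² = 0.9542² = 0.910498.
Q̄ = (S_0/π) × 0.910498 × [bracket] = (2291/π) × 0.910498 × 0.717499 = 476.4 W/m².

Q̄ ≈ 476 W/m²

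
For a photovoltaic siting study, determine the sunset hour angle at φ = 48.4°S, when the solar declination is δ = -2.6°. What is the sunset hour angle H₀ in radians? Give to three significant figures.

cos H₀ = −tan φ · tan δ = −tan(-48.4°) × tan(-2.600°) = -0.0511, so H₀ = 1.6220 rad = 92.93°.

H₀ = 1.62 rad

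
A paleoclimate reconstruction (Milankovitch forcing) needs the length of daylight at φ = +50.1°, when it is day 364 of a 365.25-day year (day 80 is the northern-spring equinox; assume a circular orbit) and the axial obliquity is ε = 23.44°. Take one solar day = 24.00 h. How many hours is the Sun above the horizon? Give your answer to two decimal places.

7.92 h

Solar longitude: λ_s = 360° × (364 − 80)/365.25 = 279.918°.
sin δ = sin 23.44° × sin 279.918° = -0.39184, so δ = -23.069°.
cos H₀ = −tan φ · tan δ = −tan(+50.1°) × tan(-23.069°) = 0.5094, so H₀ = 1.0363 rad = 59.38°.
Daylight = 2H₀/(2π) × 24.00 h = (1.0363/π) × 24.00 = 7.92 h.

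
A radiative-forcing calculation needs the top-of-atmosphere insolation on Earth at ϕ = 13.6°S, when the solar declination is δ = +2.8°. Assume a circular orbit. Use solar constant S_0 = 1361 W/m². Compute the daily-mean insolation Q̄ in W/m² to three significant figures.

Q̄ ≈ 413 W/m²

cos h₀ = −tan(-13.6°) tan(+2.800°) = 0.0118, h₀ = 1.5590 rad.
Bracket: h₀ sin ϕ sin δ + cos ϕ cos δ sin h₀ = 1.5590×-0.23514×0.04885 + 0.97196×0.99881×0.99993 = -0.017908 + 0.970735 = 0.952827.
Q̄ = (S_0/π) × [bracket] = (1361/π) × 0.952827 = 412.8 W/m².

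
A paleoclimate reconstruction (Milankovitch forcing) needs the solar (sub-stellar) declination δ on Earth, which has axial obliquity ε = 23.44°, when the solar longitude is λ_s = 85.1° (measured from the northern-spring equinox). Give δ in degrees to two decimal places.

sin δ = sin ε · sin λ_s = sin 23.44° × sin 85.1° = 0.396335.
δ = arcsin(0.396335) = +23.35°.

δ = +23.35°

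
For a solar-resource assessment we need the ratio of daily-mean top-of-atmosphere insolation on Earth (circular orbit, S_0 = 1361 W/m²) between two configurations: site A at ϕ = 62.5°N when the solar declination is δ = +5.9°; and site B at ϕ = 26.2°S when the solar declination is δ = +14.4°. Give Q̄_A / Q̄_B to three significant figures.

— Configuration A (ϕ=+62.5°):
cos h₀ = −tan(+62.5°) tan(+5.900°) = -0.1985, h₀ = 1.7706 rad.
Bracket: h₀ sin ϕ sin δ + cos ϕ cos δ sin h₀ = 1.7706×0.88701×0.10279 + 0.46175×0.99470×0.98010 = 0.161436 + 0.450163 = 0.611599.
Q̄ = (S_0/π) × [bracket] = (1361/π) × 0.611599 = 264.96 W/m².
— Configuration B (ϕ=-26.2°):
cos h₀ = −tan(-26.2°) tan(+14.400°) = 0.1263, h₀ = 1.4441 rad.
Bracket: h₀ sin ϕ sin δ + cos ϕ cos δ sin h₀ = 1.4441×-0.44151×0.24869 + 0.89726×0.96858×0.99199 = -0.158561 + 0.862107 = 0.703546.
Q̄ = (S_0/π) × [bracket] = (1361/π) × 0.703546 = 304.79 W/m².
Ratio Q̄_A / Q̄_B = 264.96 / 304.79 = 0.8693.

Q̄_A / Q̄_B ≈ 0.869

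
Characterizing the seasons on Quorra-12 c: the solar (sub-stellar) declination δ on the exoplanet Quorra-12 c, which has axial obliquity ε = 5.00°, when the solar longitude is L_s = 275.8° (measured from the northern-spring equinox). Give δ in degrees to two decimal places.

sin δ = sin ε · sin L_s = sin 5.00° × sin 275.8° = -0.086710.
δ = arcsin(-0.086710) = -4.97°.

δ = -4.97°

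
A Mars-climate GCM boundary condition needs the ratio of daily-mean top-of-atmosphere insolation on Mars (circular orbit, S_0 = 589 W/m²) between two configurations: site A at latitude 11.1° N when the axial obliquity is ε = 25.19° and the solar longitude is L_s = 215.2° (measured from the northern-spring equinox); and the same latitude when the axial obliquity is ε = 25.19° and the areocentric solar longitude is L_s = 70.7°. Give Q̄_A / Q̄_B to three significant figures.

Q̄_A / Q̄_B ≈ 0.858

— Configuration A (ϕ=+11.1°):
Solar declination: sin δ = sin ε · sin L_s = sin 25.19° × sin 215.2° = -0.24534, so δ = -14.202°.
cos h₀ = −tan(+11.1°) tan(-14.202°) = 0.0497, h₀ = 1.5211 rad.
Bracket: h₀ sin ϕ sin δ + cos ϕ cos δ sin h₀ = 1.5211×0.19252×-0.24534 + 0.98129×0.96944×0.99877 = -0.071846 + 0.950132 = 0.878286.
Q̄ = (S_0/π) × [bracket] = (589/π) × 0.878286 = 164.67 W/m².
— Configuration B (ϕ=+11.1°):
sin δ = sin 25.19° × sin 70.7° = 0.40170, so δ = +23.685°.
cos h₀ = −tan(+11.1°) tan(+23.685°) = -0.0861, h₀ = 1.6570 rad.
Bracket: h₀ sin ϕ sin δ + cos ϕ cos δ sin h₀ = 1.6570×0.19252×0.40170 + 0.98129×0.91577×0.99629 = 0.128145 + 0.895302 = 1.023447.
Q̄ = (S_0/π) × [bracket] = (589/π) × 1.023447 = 191.88 W/m².
Ratio Q̄_A / Q̄_B = 164.67 / 191.88 = 0.8582.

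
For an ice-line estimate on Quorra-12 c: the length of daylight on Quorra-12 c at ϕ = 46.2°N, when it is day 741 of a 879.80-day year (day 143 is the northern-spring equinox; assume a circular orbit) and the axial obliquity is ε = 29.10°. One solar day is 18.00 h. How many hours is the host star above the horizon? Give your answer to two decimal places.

Solar longitude: L_s = 360° × (741 − 143)/879.80 = 244.692°.
sin δ = sin 29.10° × sin 244.692° = -0.43966, so δ = -26.082°.
cos h₀ = −tan ϕ · tan δ = −tan(+46.2°) × tan(-26.082°) = 0.5105, so h₀ = 1.0351 rad = 59.31°.
Daylight = 2h₀/(2π) × 18.00 h = (1.0351/π) × 18.00 = 5.93 h.

5.93 h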